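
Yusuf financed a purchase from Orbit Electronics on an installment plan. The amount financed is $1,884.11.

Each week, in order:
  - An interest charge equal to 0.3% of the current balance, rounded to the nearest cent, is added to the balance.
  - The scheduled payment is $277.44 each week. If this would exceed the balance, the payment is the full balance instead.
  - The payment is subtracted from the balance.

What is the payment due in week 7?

Week 1: opening $1,884.11; interest $5.65 → $1,889.76; payment $277.44; balance $1,612.32
Week 2: opening $1,612.32; interest $4.84 → $1,617.16; payment $277.44; balance $1,339.72
Week 3: opening $1,339.72; interest $4.02 → $1,343.74; payment $277.44; balance $1,066.30
Week 4: opening $1,066.30; interest $3.20 → $1,069.50; payment $277.44; balance $792.06
Week 5: opening $792.06; interest $2.38 → $794.44; payment $277.44; balance $517.00
Week 6: opening $517.00; interest $1.55 → $518.55; payment $277.44; balance $241.11
Week 7: opening $241.11; interest $0.72 → $241.83; payment $241.83; balance $0.00

$241.83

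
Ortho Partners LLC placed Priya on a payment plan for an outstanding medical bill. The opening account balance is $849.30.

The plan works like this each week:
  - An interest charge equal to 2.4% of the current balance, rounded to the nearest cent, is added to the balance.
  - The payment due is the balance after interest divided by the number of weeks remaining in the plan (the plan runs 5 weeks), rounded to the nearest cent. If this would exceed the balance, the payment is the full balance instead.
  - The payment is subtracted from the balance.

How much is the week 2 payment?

$178.11

# | Opening | Interest | Payment | End bal
1 | $849.30 | $20.38 | $173.94 | $695.74
2 | $695.74 | $16.70 | $178.11 | $534.33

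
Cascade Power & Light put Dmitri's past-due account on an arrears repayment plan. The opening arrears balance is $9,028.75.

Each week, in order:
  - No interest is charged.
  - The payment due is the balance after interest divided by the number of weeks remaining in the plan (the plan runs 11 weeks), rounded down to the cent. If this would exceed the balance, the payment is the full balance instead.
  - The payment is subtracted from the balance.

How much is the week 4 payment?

Week 1: opening $9,028.75; payment $820.79; balance $8,207.96
Week 2: opening $8,207.96; payment $820.79; balance $7,387.17
Week 3: opening $7,387.17; payment $820.79; balance $6,566.38
Week 4: opening $6,566.38; payment $820.79; balance $5,745.59

$820.79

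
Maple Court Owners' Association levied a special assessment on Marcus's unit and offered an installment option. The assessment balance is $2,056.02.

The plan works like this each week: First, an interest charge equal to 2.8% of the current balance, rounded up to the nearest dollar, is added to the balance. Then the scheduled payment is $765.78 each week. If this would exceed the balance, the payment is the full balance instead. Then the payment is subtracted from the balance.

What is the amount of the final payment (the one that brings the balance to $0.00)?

$638.46

Week 1: opening $2,056.02; interest $58.00 → $2,114.02; payment $765.78; balance $1,348.24
Week 2: opening $1,348.24; interest $38.00 → $1,386.24; payment $765.78; balance $620.46
Week 3: opening $620.46; interest $18.00 → $638.46; payment $638.46; balance $0.00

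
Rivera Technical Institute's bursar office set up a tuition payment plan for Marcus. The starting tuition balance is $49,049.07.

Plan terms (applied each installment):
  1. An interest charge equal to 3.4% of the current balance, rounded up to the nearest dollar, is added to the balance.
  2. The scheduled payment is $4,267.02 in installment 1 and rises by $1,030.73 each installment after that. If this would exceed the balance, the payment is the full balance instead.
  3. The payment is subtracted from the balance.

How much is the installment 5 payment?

# | Opening | Interest | Payment | End bal
1 | $49,049.07 | $1,668.00 | $4,267.02 | $46,450.05
2 | $46,450.05 | $1,580.00 | $5,297.75 | $42,732.30
3 | $42,732.30 | $1,453.00 | $6,328.48 | $37,856.82
4 | $37,856.82 | $1,288.00 | $7,359.21 | $31,785.61
5 | $31,785.61 | $1,081.00 | $8,389.94 | $24,476.67

$8,389.94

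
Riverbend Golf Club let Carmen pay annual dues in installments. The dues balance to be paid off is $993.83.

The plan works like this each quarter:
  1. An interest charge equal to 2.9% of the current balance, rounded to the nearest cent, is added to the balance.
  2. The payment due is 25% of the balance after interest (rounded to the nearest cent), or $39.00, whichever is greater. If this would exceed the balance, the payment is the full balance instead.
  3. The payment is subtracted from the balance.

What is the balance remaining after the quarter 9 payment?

$89.69

Quarter 1: $993.83 +$28.82 interest = $1,022.65; pay $255.66 → $766.99
Quarter 2: $766.99 +$22.24 interest = $789.23; pay $197.31 → $591.92
Quarter 3: $591.92 +$17.17 interest = $609.09; pay $152.27 → $456.82
Quarter 4: $456.82 +$13.25 interest = $470.07; pay $117.52 → $352.55
Quarter 5: $352.55 +$10.22 interest = $362.77; pay $90.69 → $272.08
Quarter 6: $272.08 +$7.89 interest = $279.97; pay $69.99 → $209.98
Quarter 7: $209.98 +$6.09 interest = $216.07; pay $54.02 → $162.05
Quarter 8: $162.05 +$4.70 interest = $166.75; pay $41.69 → $125.06
Quarter 9: $125.06 +$3.63 interest = $128.69; pay $39.00 → $89.69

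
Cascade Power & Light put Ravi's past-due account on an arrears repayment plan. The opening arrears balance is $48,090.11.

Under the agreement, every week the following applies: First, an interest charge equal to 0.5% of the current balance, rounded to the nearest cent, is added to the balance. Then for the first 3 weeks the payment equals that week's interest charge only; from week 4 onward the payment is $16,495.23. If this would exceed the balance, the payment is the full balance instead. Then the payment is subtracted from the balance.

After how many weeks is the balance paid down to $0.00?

6

Week 1: $48,090.11 +$240.45 interest = $48,330.56; pay $240.45 → $48,090.11
Week 2: $48,090.11 +$240.45 interest = $48,330.56; pay $240.45 → $48,090.11
Week 3: $48,090.11 +$240.45 interest = $48,330.56; pay $240.45 → $48,090.11
Week 4: $48,090.11 +$240.45 interest = $48,330.56; pay $16,495.23 → $31,835.33
Week 5: $31,835.33 +$159.18 interest = $31,994.51; pay $16,495.23 → $15,499.28
Week 6: $15,499.28 +$77.50 interest = $15,576.78; pay $15,576.78 → $0.00
Balance reaches $0.00 in week 6.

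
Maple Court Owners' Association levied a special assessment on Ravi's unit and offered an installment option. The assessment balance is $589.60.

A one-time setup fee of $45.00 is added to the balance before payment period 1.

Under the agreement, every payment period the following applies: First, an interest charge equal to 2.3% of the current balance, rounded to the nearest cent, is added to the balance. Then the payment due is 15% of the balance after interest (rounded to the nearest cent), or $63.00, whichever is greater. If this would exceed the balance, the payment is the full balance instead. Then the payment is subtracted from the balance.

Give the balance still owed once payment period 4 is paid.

$362.81

# | Opening | Interest | Payment | End bal
1 | $634.60 | $14.60 | $97.38 | $551.82
2 | $551.82 | $12.69 | $84.68 | $479.83
3 | $479.83 | $11.04 | $73.63 | $417.24
4 | $417.24 | $9.60 | $64.03 | $362.81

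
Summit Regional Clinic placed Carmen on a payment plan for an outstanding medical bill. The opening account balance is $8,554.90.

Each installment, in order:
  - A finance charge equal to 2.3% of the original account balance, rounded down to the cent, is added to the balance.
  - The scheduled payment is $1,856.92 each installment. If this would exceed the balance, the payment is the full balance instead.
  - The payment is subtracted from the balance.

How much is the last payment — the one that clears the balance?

$450.86

Installment 1: $8,554.90 +$196.76 interest = $8,751.66; pay $1,856.92 → $6,894.74
Installment 2: $6,894.74 +$196.76 interest = $7,091.50; pay $1,856.92 → $5,234.58
Installment 3: $5,234.58 +$196.76 interest = $5,431.34; pay $1,856.92 → $3,574.42
Installment 4: $3,574.42 +$196.76 interest = $3,771.18; pay $1,856.92 → $1,914.26
Installment 5: $1,914.26 +$196.76 interest = $2,111.02; pay $1,856.92 → $254.10
Installment 6: $254.10 +$196.76 interest = $450.86; pay $450.86 → $0.00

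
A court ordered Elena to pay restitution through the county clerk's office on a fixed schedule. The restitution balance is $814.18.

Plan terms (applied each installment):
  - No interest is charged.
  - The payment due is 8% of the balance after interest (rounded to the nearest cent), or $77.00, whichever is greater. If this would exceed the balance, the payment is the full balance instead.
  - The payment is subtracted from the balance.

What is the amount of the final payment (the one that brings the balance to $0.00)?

# | Opening | Payment | End bal
1 | $814.18 | $77.00 | $737.18
2 | $737.18 | $77.00 | $660.18
3 | $660.18 | $77.00 | $583.18
4 | $583.18 | $77.00 | $506.18
5 | $506.18 | $77.00 | $429.18
6 | $429.18 | $77.00 | $352.18
7 | $352.18 | $77.00 | $275.18
8 | $275.18 | $77.00 | $198.18
9 | $198.18 | $77.00 | $121.18
10 | $121.18 | $77.00 | $44.18
11 | $44.18 | $44.18 | $0.00

$44.18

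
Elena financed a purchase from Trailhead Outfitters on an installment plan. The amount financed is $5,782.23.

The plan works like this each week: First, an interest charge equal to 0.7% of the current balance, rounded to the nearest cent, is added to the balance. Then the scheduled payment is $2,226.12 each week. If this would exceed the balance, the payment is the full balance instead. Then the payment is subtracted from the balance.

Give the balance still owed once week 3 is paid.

Week 1: opening $5,782.23; interest $40.48 → $5,822.71; payment $2,226.12; balance $3,596.59
Week 2: opening $3,596.59; interest $25.18 → $3,621.77; payment $2,226.12; balance $1,395.65
Week 3: opening $1,395.65; interest $9.77 → $1,405.42; payment $1,405.42; balance $0.00

$0.00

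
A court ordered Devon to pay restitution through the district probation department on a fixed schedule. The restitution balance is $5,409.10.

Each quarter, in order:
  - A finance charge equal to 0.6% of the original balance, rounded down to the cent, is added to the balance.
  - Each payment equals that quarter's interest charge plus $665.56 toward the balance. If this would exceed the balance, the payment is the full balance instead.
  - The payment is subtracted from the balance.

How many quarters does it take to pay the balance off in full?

9

Quarter 1: $5,409.10 +$32.45 interest = $5,441.55; pay $698.01 → $4,743.54
Quarter 2: $4,743.54 +$32.45 interest = $4,775.99; pay $698.01 → $4,077.98
Quarter 3: $4,077.98 +$32.45 interest = $4,110.43; pay $698.01 → $3,412.42
Quarter 4: $3,412.42 +$32.45 interest = $3,444.87; pay $698.01 → $2,746.86
Quarter 5: $2,746.86 +$32.45 interest = $2,779.31; pay $698.01 → $2,081.30
Quarter 6: $2,081.30 +$32.45 interest = $2,113.75; pay $698.01 → $1,415.74
Quarter 7: $1,415.74 +$32.45 interest = $1,448.19; pay $698.01 → $750.18
Quarter 8: $750.18 +$32.45 interest = $782.63; pay $698.01 → $84.62
Quarter 9: $84.62 +$32.45 interest = $117.07; pay $117.07 → $0.00
Balance reaches $0.00 in quarter 9.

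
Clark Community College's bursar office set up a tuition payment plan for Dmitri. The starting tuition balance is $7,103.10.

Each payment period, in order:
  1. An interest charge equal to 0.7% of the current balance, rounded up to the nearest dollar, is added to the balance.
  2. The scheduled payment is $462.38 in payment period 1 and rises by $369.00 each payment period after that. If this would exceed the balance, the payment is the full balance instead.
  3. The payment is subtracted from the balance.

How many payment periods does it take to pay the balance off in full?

Payment period 1: opening $7,103.10; interest $50.00 → $7,153.10; payment $462.38; balance $6,690.72
Payment period 2: opening $6,690.72; interest $47.00 → $6,737.72; payment $831.38; balance $5,906.34
Payment period 3: opening $5,906.34; interest $42.00 → $5,948.34; payment $1,200.38; balance $4,747.96
Payment period 4: opening $4,747.96; interest $34.00 → $4,781.96; payment $1,569.38; balance $3,212.58
Payment period 5: opening $3,212.58; interest $23.00 → $3,235.58; payment $1,938.38; balance $1,297.20
Payment period 6: opening $1,297.20; interest $10.00 → $1,307.20; payment $1,307.20; balance $0.00
Balance reaches $0.00 in payment period 6.

6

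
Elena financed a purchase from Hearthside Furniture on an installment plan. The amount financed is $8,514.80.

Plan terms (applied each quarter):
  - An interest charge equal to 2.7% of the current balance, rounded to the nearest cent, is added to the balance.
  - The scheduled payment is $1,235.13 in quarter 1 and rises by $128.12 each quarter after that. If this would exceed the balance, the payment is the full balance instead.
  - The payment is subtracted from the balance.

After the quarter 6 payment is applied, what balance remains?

$68.96

# | Opening | Interest | Payment | End bal
1 | $8,514.80 | $229.90 | $1,235.13 | $7,509.57
2 | $7,509.57 | $202.76 | $1,363.25 | $6,349.08
3 | $6,349.08 | $171.43 | $1,491.37 | $5,029.14
4 | $5,029.14 | $135.79 | $1,619.49 | $3,545.44
5 | $3,545.44 | $95.73 | $1,747.61 | $1,893.56
6 | $1,893.56 | $51.13 | $1,875.73 | $68.96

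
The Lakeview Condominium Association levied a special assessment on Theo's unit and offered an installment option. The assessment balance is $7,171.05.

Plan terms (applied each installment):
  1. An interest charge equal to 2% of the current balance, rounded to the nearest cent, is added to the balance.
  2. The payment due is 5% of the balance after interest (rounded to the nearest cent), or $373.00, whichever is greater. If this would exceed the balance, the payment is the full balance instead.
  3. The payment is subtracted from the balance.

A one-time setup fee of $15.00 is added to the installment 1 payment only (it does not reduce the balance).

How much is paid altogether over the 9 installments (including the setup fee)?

# | Opening | Interest | Payment | Fee | End bal
1 | $7,171.05 | $143.42 | $373.00 | $15.00 | $6,941.47
2 | $6,941.47 | $138.83 | $373.00 | — | $6,707.30
3 | $6,707.30 | $134.15 | $373.00 | — | $6,468.45
4 | $6,468.45 | $129.37 | $373.00 | — | $6,224.82
5 | $6,224.82 | $124.50 | $373.00 | — | $5,976.32
6 | $5,976.32 | $119.53 | $373.00 | — | $5,722.85
7 | $5,722.85 | $114.46 | $373.00 | — | $5,464.31
8 | $5,464.31 | $109.29 | $373.00 | — | $5,200.60
9 | $5,200.60 | $104.01 | $373.00 | — | $4,931.61
Total paid: $3,372.00

$3,372.00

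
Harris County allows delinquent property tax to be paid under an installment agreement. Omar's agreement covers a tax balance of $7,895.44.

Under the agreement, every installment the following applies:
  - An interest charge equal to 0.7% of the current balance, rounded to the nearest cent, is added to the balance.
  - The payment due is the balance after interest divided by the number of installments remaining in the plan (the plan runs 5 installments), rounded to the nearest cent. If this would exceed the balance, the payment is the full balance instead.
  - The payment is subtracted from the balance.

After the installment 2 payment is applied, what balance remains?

$4,803.82

Installment 1: $7,895.44 +$55.27 interest = $7,950.71; pay $1,590.14 → $6,360.57
Installment 2: $6,360.57 +$44.52 interest = $6,405.09; pay $1,601.27 → $4,803.82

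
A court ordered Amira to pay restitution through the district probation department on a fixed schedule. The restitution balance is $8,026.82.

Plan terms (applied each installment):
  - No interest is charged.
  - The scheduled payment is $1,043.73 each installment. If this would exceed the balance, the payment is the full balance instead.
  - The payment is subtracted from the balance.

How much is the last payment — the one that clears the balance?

$720.71

# | Opening | Payment | End bal
1 | $8,026.82 | $1,043.73 | $6,983.09
2 | $6,983.09 | $1,043.73 | $5,939.36
3 | $5,939.36 | $1,043.73 | $4,895.63
4 | $4,895.63 | $1,043.73 | $3,851.90
5 | $3,851.90 | $1,043.73 | $2,808.17
6 | $2,808.17 | $1,043.73 | $1,764.44
7 | $1,764.44 | $1,043.73 | $720.71
8 | $720.71 | $720.71 | $0.00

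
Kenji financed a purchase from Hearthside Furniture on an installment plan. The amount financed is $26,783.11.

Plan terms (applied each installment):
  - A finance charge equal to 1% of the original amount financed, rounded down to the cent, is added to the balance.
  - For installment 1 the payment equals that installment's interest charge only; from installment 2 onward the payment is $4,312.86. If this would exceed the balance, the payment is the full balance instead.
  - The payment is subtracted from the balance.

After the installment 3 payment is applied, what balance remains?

$18,693.05

Installment 1: $26,783.11 +$267.83 interest = $27,050.94; pay $267.83 → $26,783.11
Installment 2: $26,783.11 +$267.83 interest = $27,050.94; pay $4,312.86 → $22,738.08
Installment 3: $22,738.08 +$267.83 interest = $23,005.91; pay $4,312.86 → $18,693.05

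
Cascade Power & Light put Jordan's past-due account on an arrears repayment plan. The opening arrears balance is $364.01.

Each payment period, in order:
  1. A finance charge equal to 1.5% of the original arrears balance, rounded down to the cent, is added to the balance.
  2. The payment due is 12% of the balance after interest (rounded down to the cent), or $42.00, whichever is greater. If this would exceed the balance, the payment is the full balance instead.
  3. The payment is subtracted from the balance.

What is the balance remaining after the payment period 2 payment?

$288.60

Payment period 1: opening $364.01; interest $5.46 → $369.47; payment $44.33; balance $325.14
Payment period 2: opening $325.14; interest $5.46 → $330.60; payment $42.00; balance $288.60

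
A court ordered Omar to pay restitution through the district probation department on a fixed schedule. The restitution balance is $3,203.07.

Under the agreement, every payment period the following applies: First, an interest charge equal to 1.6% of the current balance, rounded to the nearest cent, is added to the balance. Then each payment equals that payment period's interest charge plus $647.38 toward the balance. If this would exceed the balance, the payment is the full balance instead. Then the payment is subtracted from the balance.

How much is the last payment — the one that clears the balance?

Payment period 1: opening $3,203.07; interest $51.25 → $3,254.32; payment $698.63; balance $2,555.69
Payment period 2: opening $2,555.69; interest $40.89 → $2,596.58; payment $688.27; balance $1,908.31
Payment period 3: opening $1,908.31; interest $30.53 → $1,938.84; payment $677.91; balance $1,260.93
Payment period 4: opening $1,260.93; interest $20.17 → $1,281.10; payment $667.55; balance $613.55
Payment period 5: opening $613.55; interest $9.82 → $623.37; payment $623.37; balance $0.00

$623.37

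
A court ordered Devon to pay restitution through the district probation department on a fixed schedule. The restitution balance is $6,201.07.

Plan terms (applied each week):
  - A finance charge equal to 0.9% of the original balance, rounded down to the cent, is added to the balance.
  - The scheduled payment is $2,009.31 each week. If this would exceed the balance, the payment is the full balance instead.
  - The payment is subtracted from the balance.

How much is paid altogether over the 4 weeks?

$6,424.27

Week 1: opening $6,201.07; interest $55.80 → $6,256.87; payment $2,009.31; balance $4,247.56
Week 2: opening $4,247.56; interest $55.80 → $4,303.36; payment $2,009.31; balance $2,294.05
Week 3: opening $2,294.05; interest $55.80 → $2,349.85; payment $2,009.31; balance $340.54
Week 4: opening $340.54; interest $55.80 → $396.34; payment $396.34; balance $0.00
Total paid: $6,424.27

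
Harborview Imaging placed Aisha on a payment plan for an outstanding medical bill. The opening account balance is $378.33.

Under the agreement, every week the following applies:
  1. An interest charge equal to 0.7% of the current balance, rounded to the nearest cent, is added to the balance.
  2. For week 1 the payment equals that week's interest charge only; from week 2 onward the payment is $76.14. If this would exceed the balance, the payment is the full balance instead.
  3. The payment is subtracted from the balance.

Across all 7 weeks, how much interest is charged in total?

# | Opening | Interest | Payment | End bal
1 | $378.33 | $2.65 | $2.65 | $378.33
2 | $378.33 | $2.65 | $76.14 | $304.84
3 | $304.84 | $2.13 | $76.14 | $230.83
4 | $230.83 | $1.62 | $76.14 | $156.31
5 | $156.31 | $1.09 | $76.14 | $81.26
6 | $81.26 | $0.57 | $76.14 | $5.69
7 | $5.69 | $0.04 | $5.73 | $0.00
Total interest: $2.65 + $2.65 + $2.13 + $1.62 + $1.09 + $0.57 + $0.04 = $10.75

$10.75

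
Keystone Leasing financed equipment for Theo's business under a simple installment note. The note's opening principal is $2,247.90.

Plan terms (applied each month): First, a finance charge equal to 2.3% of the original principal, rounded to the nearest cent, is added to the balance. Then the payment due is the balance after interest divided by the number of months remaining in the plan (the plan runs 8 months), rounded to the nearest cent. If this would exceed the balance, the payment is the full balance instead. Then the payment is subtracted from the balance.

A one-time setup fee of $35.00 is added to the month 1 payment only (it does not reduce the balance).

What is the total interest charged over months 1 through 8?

Month 1: $2,247.90 +$51.70 interest = $2,299.60; pay $287.45 (+ $35.00 fee) → $2,012.15
Month 2: $2,012.15 +$51.70 interest = $2,063.85; pay $294.84 → $1,769.01
Month 3: $1,769.01 +$51.70 interest = $1,820.71; pay $303.45 → $1,517.26
Month 4: $1,517.26 +$51.70 interest = $1,568.96; pay $313.79 → $1,255.17
Month 5: $1,255.17 +$51.70 interest = $1,306.87; pay $326.72 → $980.15
Month 6: $980.15 +$51.70 interest = $1,031.85; pay $343.95 → $687.90
Month 7: $687.90 +$51.70 interest = $739.60; pay $369.80 → $369.80
Month 8: $369.80 +$51.70 interest = $421.50; pay $421.50 → $0.00
Total interest: $51.70 + $51.70 + $51.70 + $51.70 + $51.70 + $51.70 + $51.70 + $51.70 = $413.60

$413.60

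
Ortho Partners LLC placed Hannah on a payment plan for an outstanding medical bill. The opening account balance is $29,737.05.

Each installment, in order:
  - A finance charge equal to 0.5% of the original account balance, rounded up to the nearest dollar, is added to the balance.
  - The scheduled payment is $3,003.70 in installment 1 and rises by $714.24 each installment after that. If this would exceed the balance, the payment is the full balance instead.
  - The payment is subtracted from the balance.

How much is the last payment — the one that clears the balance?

Installment 1: $29,737.05 +$149.00 interest = $29,886.05; pay $3,003.70 → $26,882.35
Installment 2: $26,882.35 +$149.00 interest = $27,031.35; pay $3,717.94 → $23,313.41
Installment 3: $23,313.41 +$149.00 interest = $23,462.41; pay $4,432.18 → $19,030.23
Installment 4: $19,030.23 +$149.00 interest = $19,179.23; pay $5,146.42 → $14,032.81
Installment 5: $14,032.81 +$149.00 interest = $14,181.81; pay $5,860.66 → $8,321.15
Installment 6: $8,321.15 +$149.00 interest = $8,470.15; pay $6,574.90 → $1,895.25
Installment 7: $1,895.25 +$149.00 interest = $2,044.25; pay $2,044.25 → $0.00

$2,044.25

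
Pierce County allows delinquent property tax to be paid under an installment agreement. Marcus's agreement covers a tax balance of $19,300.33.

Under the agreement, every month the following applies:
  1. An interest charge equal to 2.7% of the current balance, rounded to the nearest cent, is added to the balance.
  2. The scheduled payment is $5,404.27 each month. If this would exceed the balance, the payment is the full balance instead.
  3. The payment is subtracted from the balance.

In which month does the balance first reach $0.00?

Month 1: opening $19,300.33; interest $521.11 → $19,821.44; payment $5,404.27; balance $14,417.17
Month 2: opening $14,417.17; interest $389.26 → $14,806.43; payment $5,404.27; balance $9,402.16
Month 3: opening $9,402.16; interest $253.86 → $9,656.02; payment $5,404.27; balance $4,251.75
Month 4: opening $4,251.75; interest $114.80 → $4,366.55; payment $4,366.55; balance $0.00
Balance reaches $0.00 in month 4.

4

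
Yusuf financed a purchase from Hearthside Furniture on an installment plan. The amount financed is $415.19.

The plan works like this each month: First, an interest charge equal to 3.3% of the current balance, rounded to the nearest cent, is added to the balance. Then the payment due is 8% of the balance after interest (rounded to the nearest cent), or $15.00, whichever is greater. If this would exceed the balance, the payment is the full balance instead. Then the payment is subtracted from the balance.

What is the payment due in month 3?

$30.99

Month 1: opening $415.19; interest $13.70 → $428.89; payment $34.31; balance $394.58
Month 2: opening $394.58; interest $13.02 → $407.60; payment $32.61; balance $374.99
Month 3: opening $374.99; interest $12.37 → $387.36; payment $30.99; balance $356.37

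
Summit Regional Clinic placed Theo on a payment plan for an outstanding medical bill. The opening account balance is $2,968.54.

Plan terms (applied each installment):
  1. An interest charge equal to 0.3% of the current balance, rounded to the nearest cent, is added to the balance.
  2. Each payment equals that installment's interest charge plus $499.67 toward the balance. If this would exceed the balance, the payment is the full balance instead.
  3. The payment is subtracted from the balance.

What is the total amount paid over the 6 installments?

Installment 1: $2,968.54 +$8.91 interest = $2,977.45; pay $508.58 → $2,468.87
Installment 2: $2,468.87 +$7.41 interest = $2,476.28; pay $507.08 → $1,969.20
Installment 3: $1,969.20 +$5.91 interest = $1,975.11; pay $505.58 → $1,469.53
Installment 4: $1,469.53 +$4.41 interest = $1,473.94; pay $504.08 → $969.86
Installment 5: $969.86 +$2.91 interest = $972.77; pay $502.58 → $470.19
Installment 6: $470.19 +$1.41 interest = $471.60; pay $471.60 → $0.00
Total paid: $2,999.50

$2,999.50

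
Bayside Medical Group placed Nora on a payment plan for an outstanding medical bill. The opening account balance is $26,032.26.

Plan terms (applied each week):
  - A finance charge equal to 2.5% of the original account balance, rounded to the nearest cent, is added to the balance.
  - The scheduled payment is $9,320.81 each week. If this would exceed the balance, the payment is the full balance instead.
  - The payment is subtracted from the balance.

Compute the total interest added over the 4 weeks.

$2,603.24

Week 1: $26,032.26 +$650.81 interest = $26,683.07; pay $9,320.81 → $17,362.26
Week 2: $17,362.26 +$650.81 interest = $18,013.07; pay $9,320.81 → $8,692.26
Week 3: $8,692.26 +$650.81 interest = $9,343.07; pay $9,320.81 → $22.26
Week 4: $22.26 +$650.81 interest = $673.07; pay $673.07 → $0.00
Total interest: $650.81 + $650.81 + $650.81 + $650.81 = $2,603.24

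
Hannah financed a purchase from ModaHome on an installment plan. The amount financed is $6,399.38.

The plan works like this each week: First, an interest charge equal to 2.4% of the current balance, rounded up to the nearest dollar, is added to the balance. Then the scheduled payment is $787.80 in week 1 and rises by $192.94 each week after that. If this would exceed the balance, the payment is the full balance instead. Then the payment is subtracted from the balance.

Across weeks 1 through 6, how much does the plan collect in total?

$6,994.38

# | Opening | Interest | Payment | End bal
1 | $6,399.38 | $154.00 | $787.80 | $5,765.58
2 | $5,765.58 | $139.00 | $980.74 | $4,923.84
3 | $4,923.84 | $119.00 | $1,173.68 | $3,869.16
4 | $3,869.16 | $93.00 | $1,366.62 | $2,595.54
5 | $2,595.54 | $63.00 | $1,559.56 | $1,098.98
6 | $1,098.98 | $27.00 | $1,125.98 | $0.00
Total paid: $6,994.38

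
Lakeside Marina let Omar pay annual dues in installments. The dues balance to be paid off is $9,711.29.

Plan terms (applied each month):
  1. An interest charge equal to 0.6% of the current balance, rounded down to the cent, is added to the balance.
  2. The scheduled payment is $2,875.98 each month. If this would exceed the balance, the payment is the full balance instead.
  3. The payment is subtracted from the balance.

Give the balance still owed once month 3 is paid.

# | Opening | Interest | Payment | End bal
1 | $9,711.29 | $58.26 | $2,875.98 | $6,893.57
2 | $6,893.57 | $41.36 | $2,875.98 | $4,058.95
3 | $4,058.95 | $24.35 | $2,875.98 | $1,207.32

$1,207.32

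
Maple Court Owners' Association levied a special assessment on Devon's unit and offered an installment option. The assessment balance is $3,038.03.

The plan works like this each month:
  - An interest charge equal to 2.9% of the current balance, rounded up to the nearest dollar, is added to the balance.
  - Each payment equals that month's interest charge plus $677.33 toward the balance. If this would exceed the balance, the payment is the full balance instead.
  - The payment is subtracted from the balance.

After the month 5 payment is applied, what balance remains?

$0.00

Month 1: $3,038.03 +$89.00 interest = $3,127.03; pay $766.33 → $2,360.70
Month 2: $2,360.70 +$69.00 interest = $2,429.70; pay $746.33 → $1,683.37
Month 3: $1,683.37 +$49.00 interest = $1,732.37; pay $726.33 → $1,006.04
Month 4: $1,006.04 +$30.00 interest = $1,036.04; pay $707.33 → $328.71
Month 5: $328.71 +$10.00 interest = $338.71; pay $338.71 → $0.00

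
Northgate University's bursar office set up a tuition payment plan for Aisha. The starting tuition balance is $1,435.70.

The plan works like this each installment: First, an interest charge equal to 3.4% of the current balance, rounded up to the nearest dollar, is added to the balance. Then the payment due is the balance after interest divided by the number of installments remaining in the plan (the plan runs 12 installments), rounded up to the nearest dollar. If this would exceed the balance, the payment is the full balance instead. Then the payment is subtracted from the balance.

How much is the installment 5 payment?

$142.00

# | Opening | Interest | Payment | End bal
1 | $1,435.70 | $49.00 | $124.00 | $1,360.70
2 | $1,360.70 | $47.00 | $128.00 | $1,279.70
3 | $1,279.70 | $44.00 | $133.00 | $1,190.70
4 | $1,190.70 | $41.00 | $137.00 | $1,094.70
5 | $1,094.70 | $38.00 | $142.00 | $990.70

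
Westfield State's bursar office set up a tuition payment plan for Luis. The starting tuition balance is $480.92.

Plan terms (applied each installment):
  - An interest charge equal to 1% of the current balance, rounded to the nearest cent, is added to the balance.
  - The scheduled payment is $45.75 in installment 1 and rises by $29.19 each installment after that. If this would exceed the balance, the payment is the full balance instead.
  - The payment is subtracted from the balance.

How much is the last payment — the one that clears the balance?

Installment 1: opening $480.92; interest $4.81 → $485.73; payment $45.75; balance $439.98
Installment 2: opening $439.98; interest $4.40 → $444.38; payment $74.94; balance $369.44
Installment 3: opening $369.44; interest $3.69 → $373.13; payment $104.13; balance $269.00
Installment 4: opening $269.00; interest $2.69 → $271.69; payment $133.32; balance $138.37
Installment 5: opening $138.37; interest $1.38 → $139.75; payment $139.75; balance $0.00

$139.75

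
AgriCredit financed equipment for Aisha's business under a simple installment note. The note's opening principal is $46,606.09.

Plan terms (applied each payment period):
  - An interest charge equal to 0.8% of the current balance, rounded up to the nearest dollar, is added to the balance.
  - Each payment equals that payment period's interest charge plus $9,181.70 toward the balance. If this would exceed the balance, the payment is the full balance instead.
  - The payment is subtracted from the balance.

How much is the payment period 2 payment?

Payment period 1: opening $46,606.09; interest $373.00 → $46,979.09; payment $9,554.70; balance $37,424.39
Payment period 2: opening $37,424.39; interest $300.00 → $37,724.39; payment $9,481.70; balance $28,242.69

$9,481.70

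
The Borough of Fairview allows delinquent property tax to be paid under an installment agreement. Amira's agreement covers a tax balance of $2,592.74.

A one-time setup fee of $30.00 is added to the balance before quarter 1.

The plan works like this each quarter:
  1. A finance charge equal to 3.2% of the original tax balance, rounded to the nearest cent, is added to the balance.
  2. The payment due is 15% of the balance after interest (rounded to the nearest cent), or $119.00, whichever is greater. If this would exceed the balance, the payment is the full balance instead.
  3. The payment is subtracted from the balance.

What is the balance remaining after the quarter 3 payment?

$1,792.11

Quarter 1: opening $2,622.74; interest $82.97 → $2,705.71; payment $405.86; balance $2,299.85
Quarter 2: opening $2,299.85; interest $82.97 → $2,382.82; payment $357.42; balance $2,025.40
Quarter 3: opening $2,025.40; interest $82.97 → $2,108.37; payment $316.26; balance $1,792.11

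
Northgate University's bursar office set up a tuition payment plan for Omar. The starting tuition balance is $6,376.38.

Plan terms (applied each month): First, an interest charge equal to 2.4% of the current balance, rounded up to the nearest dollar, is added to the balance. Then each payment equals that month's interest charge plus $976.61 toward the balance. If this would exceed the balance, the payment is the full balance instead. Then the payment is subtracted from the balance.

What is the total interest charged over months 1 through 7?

$583.00

# | Opening | Interest | Payment | End bal
1 | $6,376.38 | $154.00 | $1,130.61 | $5,399.77
2 | $5,399.77 | $130.00 | $1,106.61 | $4,423.16
3 | $4,423.16 | $107.00 | $1,083.61 | $3,446.55
4 | $3,446.55 | $83.00 | $1,059.61 | $2,469.94
5 | $2,469.94 | $60.00 | $1,036.61 | $1,493.33
6 | $1,493.33 | $36.00 | $1,012.61 | $516.72
7 | $516.72 | $13.00 | $529.72 | $0.00
Total interest: $154.00 + $130.00 + $107.00 + $83.00 + $60.00 + $36.00 + $13.00 = $583.00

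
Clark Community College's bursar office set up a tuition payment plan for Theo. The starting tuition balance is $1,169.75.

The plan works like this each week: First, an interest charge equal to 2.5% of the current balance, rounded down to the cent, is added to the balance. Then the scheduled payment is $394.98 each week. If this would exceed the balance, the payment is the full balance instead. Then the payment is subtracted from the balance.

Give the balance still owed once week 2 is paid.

$429.13

# | Opening | Interest | Payment | End bal
1 | $1,169.75 | $29.24 | $394.98 | $804.01
2 | $804.01 | $20.10 | $394.98 | $429.13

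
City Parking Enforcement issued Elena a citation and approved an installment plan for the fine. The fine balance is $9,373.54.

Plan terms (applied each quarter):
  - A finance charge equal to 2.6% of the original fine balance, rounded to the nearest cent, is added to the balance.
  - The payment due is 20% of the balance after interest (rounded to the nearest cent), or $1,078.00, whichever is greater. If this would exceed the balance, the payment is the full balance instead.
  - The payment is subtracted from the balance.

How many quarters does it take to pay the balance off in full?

10

# | Opening | Interest | Payment | End bal
1 | $9,373.54 | $243.71 | $1,923.45 | $7,693.80
2 | $7,693.80 | $243.71 | $1,587.50 | $6,350.01
3 | $6,350.01 | $243.71 | $1,318.74 | $5,274.98
4 | $5,274.98 | $243.71 | $1,103.74 | $4,414.95
5 | $4,414.95 | $243.71 | $1,078.00 | $3,580.66
6 | $3,580.66 | $243.71 | $1,078.00 | $2,746.37
7 | $2,746.37 | $243.71 | $1,078.00 | $1,912.08
8 | $1,912.08 | $243.71 | $1,078.00 | $1,077.79
9 | $1,077.79 | $243.71 | $1,078.00 | $243.50
10 | $243.50 | $243.71 | $487.21 | $0.00
Balance reaches $0.00 in quarter 10.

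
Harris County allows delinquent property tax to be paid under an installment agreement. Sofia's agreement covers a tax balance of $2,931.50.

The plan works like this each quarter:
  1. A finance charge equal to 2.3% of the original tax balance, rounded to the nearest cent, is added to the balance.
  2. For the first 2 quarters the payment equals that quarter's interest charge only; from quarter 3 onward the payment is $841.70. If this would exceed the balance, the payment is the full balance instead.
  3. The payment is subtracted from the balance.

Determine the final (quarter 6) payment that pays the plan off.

$676.08

# | Opening | Interest | Payment | End bal
1 | $2,931.50 | $67.42 | $67.42 | $2,931.50
2 | $2,931.50 | $67.42 | $67.42 | $2,931.50
3 | $2,931.50 | $67.42 | $841.70 | $2,157.22
4 | $2,157.22 | $67.42 | $841.70 | $1,382.94
5 | $1,382.94 | $67.42 | $841.70 | $608.66
6 | $608.66 | $67.42 | $676.08 | $0.00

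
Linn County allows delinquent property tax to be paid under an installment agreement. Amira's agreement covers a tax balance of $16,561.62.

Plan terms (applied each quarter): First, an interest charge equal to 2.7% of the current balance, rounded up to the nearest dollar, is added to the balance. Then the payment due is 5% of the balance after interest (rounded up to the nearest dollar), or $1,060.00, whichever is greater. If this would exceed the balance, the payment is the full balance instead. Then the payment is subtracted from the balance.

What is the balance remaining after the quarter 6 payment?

$12,630.62

Quarter 1: opening $16,561.62; interest $448.00 → $17,009.62; payment $1,060.00; balance $15,949.62
Quarter 2: opening $15,949.62; interest $431.00 → $16,380.62; payment $1,060.00; balance $15,320.62
Quarter 3: opening $15,320.62; interest $414.00 → $15,734.62; payment $1,060.00; balance $14,674.62
Quarter 4: opening $14,674.62; interest $397.00 → $15,071.62; payment $1,060.00; balance $14,011.62
Quarter 5: opening $14,011.62; interest $379.00 → $14,390.62; payment $1,060.00; balance $13,330.62
Quarter 6: opening $13,330.62; interest $360.00 → $13,690.62; payment $1,060.00; balance $12,630.62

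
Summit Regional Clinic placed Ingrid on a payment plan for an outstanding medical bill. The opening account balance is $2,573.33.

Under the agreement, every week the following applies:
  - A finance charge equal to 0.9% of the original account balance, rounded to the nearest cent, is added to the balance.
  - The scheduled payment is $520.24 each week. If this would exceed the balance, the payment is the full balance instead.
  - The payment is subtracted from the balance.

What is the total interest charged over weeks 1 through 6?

$138.96

Week 1: opening $2,573.33; interest $23.16 → $2,596.49; payment $520.24; balance $2,076.25
Week 2: opening $2,076.25; interest $23.16 → $2,099.41; payment $520.24; balance $1,579.17
Week 3: opening $1,579.17; interest $23.16 → $1,602.33; payment $520.24; balance $1,082.09
Week 4: opening $1,082.09; interest $23.16 → $1,105.25; payment $520.24; balance $585.01
Week 5: opening $585.01; interest $23.16 → $608.17; payment $520.24; balance $87.93
Week 6: opening $87.93; interest $23.16 → $111.09; payment $111.09; balance $0.00
Total interest: $23.16 + $23.16 + $23.16 + $23.16 + $23.16 + $23.16 = $138.96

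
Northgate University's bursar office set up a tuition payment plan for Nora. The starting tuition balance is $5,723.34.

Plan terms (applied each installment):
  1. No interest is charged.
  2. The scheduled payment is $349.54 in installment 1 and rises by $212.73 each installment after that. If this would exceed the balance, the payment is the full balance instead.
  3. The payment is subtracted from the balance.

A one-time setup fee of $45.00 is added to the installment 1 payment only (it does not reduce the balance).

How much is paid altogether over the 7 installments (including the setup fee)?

Installment 1: $5,723.34 − $349.54 (+ $45.00 fee) → $5,373.80
Installment 2: $5,373.80 − $562.27 → $4,811.53
Installment 3: $4,811.53 − $775.00 → $4,036.53
Installment 4: $4,036.53 − $987.73 → $3,048.80
Installment 5: $3,048.80 − $1,200.46 → $1,848.34
Installment 6: $1,848.34 − $1,413.19 → $435.15
Installment 7: $435.15 − $435.15 → $0.00
Total paid: $5,768.34

$5,768.34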